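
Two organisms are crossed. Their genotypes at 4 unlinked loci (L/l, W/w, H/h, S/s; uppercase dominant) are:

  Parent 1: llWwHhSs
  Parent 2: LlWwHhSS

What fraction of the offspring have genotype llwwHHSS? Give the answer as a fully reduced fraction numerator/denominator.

P(llwwHHSS) = 1/64

llWwHhSs gametes: lWHS×2, lWHs×2, lWhS×2, lWhs×2, lwHS×2, lwHs×2, lwhS×2, lwhs×2
LlWwHhSS gametes: LWHS×2, LWhS×2, LwHS×2, LwhS×2, lWHS×2, lWhS×2, lwHS×2, lwhS×2
llWwHhSs×LlWwHhSS grid (16·16=256): LlWWHHSS=4 LlWWHHSs=4 LlWWHhSS=8 LlWWHhSs=8 LlWWhhSS=4 LlWWhhSs=4 LlWwHHSS=8 LlWwHHSs=8 LlWwHhSS=16 LlWwHhSs=16 LlWwhhSS=8 LlWwhhSs=8 LlwwHHSS=4 LlwwHHSs=4 LlwwHhSS=8 LlwwHhSs=8 LlwwhhSS=4 LlwwhhSs=4 llWWHHSS=4 llWWHHSs=4 llWWHhSS=8 llWWHhSs=8 llWWhhSS=4 llWWhhSs=4 llWwHHSS=8 llWwHHSs=8 llWwHhSS=16 llWwHhSs=16 llWwhhSS=8 llWwhhSs=8 llwwHHSS=4 llwwHHSs=4 llwwHhSS=8 llwwHhSs=8 llwwhhSS=4 llwwhhSs=4
llwwHHSS hits 4/256; gcd=4; 4÷4/256÷4 = 1/64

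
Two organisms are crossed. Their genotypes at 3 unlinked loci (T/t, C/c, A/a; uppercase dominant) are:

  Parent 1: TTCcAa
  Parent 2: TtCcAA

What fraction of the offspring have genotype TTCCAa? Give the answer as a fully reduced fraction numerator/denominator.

TTCcAa gametes: TCA×2, TCa×2, TcA×2, Tca×2
TtCcAA gametes: TCA×2, TcA×2, tCA×2, tcA×2
TTCcAa×TtCcAA grid (8·8=64): TTCCAA=4 TTCCAa=4 TTCcAA=8 TTCcAa=8 TTccAA=4 TTccAa=4 TtCCAA=4 TtCCAa=4 TtCcAA=8 TtCcAa=8 TtccAA=4 TtccAa=4
TTCCAa hits 4/64; gcd=4; 4÷4/64÷4 = 1/16

P(TTCCAa) = 1/16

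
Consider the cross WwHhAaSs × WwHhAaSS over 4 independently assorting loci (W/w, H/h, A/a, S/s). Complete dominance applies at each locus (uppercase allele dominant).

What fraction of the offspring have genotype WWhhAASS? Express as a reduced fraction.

P(WWhhAASS) = 1/128

WwHhAaSs gametes: WHAS×1, WHAs×1, WHaS×1, WHas×1, WhAS×1, WhAs×1, WhaS×1, Whas×1, wHAS×1, wHAs×1, wHaS×1, wHas×1, whAS×1, whAs×1, whaS×1, whas×1
WwHhAaSS gametes: WHAS×2, WHaS×2, WhAS×2, WhaS×2, wHAS×2, wHaS×2, whAS×2, whaS×2
WwHhAaSs×WwHhAaSS grid (16·16=256): WWHHAASS=2 WWHHAASs=2 WWHHAaSS=4 WWHHAaSs=4 WWHHaaSS=2 WWHHaaSs=2 WWHhAASS=4 WWHhAASs=4 WWHhAaSS=8 WWHhAaSs=8 WWHhaaSS=4 WWHhaaSs=4 WWhhAASS=2 WWhhAASs=2 WWhhAaSS=4 WWhhAaSs=4 WWhhaaSS=2 WWhhaaSs=2 WwHHAASS=4 WwHHAASs=4 WwHHAaSS=8 WwHHAaSs=8 WwHHaaSS=4 WwHHaaSs=4 WwHhAASS=8 WwHhAASs=8 WwHhAaSS=16 WwHhAaSs=16 WwHhaaSS=8 WwHhaaSs=8 WwhhAASS=4 WwhhAASs=4 WwhhAaSS=8 WwhhAaSs=8 WwhhaaSS=4 WwhhaaSs=4 wwHHAASS=2 wwHHAASs=2 wwHHAaSS=4 wwHHAaSs=4 wwHHaaSS=2 wwHHaaSs=2 wwHhAASS=4 wwHhAASs=4 wwHhAaSS=8 wwHhAaSs=8 wwHhaaSS=4 wwHhaaSs=4 wwhhAASS=2 wwhhAASs=2 wwhhAaSS=4 wwhhAaSs=4 wwhhaaSS=2 wwhhaaSs=2
WWhhAASS hits 2/256; gcd=2; 2÷2/256÷2 = 1/128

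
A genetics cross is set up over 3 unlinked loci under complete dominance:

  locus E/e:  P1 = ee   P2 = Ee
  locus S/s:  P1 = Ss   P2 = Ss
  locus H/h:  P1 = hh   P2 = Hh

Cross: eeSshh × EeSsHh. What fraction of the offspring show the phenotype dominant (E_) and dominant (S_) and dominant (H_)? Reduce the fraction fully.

P(E_ S_ H_) = 3/16

eeSshh gametes: eSh×4, esh×4
EeSsHh gametes: ESH×1, ESh×1, EsH×1, Esh×1, eSH×1, eSh×1, esH×1, esh×1
eeSshh×EeSsHh grid (8·8=64): EeSSHh=4 EeSShh=4 EeSsHh=8 EeSshh=8 EessHh=4 Eesshh=4 eeSSHh=4 eeSShh=4 eeSsHh=8 eeSshh=8 eessHh=4 eesshh=4
E_ S_ H_ hits 12/64; gcd=4; 12÷4/64÷4 = 3/16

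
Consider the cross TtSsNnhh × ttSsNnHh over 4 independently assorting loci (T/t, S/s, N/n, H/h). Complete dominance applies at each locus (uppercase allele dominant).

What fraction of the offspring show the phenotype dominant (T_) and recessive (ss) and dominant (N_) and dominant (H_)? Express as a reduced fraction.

TtSsNnhh gametes: TSNh×2, TSnh×2, TsNh×2, Tsnh×2, tSNh×2, tSnh×2, tsNh×2, tsnh×2
ttSsNnHh gametes: tSNH×2, tSNh×2, tSnH×2, tSnh×2, tsNH×2, tsNh×2, tsnH×2, tsnh×2
TtSsNnhh×ttSsNnHh grid (16·16=256): TtSSNNHh=4 TtSSNNhh=4 TtSSNnHh=8 TtSSNnhh=8 TtSSnnHh=4 TtSSnnhh=4 TtSsNNHh=8 TtSsNNhh=8 TtSsNnHh=16 TtSsNnhh=16 TtSsnnHh=8 TtSsnnhh=8 TtssNNHh=4 TtssNNhh=4 TtssNnHh=8 TtssNnhh=8 TtssnnHh=4 Ttssnnhh=4 ttSSNNHh=4 ttSSNNhh=4 ttSSNnHh=8 ttSSNnhh=8 ttSSnnHh=4 ttSSnnhh=4 ttSsNNHh=8 ttSsNNhh=8 ttSsNnHh=16 ttSsNnhh=16 ttSsnnHh=8 ttSsnnhh=8 ttssNNHh=4 ttssNNhh=4 ttssNnHh=8 ttssNnhh=8 ttssnnHh=4 ttssnnhh=4
T_ ss N_ H_ hits 12/256; gcd=4; 12÷4/256÷4 = 3/64

P(T_ ss N_ H_) = 3/64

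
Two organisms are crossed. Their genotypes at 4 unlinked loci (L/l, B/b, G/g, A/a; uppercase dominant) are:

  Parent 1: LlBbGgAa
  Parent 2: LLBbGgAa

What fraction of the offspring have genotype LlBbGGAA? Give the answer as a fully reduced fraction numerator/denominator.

LlBbGgAa gametes: LBGA×1, LBGa×1, LBgA×1, LBga×1, LbGA×1, LbGa×1, LbgA×1, Lbga×1, lBGA×1, lBGa×1, lBgA×1, lBga×1, lbGA×1, lbGa×1, lbgA×1, lbga×1
LLBbGgAa gametes: LBGA×2, LBGa×2, LBgA×2, LBga×2, LbGA×2, LbGa×2, LbgA×2, Lbga×2
LlBbGgAa×LLBbGgAa grid (16·16=256): LLBBGGAA=2 LLBBGGAa=4 LLBBGGaa=2 LLBBGgAA=4 LLBBGgAa=8 LLBBGgaa=4 LLBBggAA=2 LLBBggAa=4 LLBBggaa=2 LLBbGGAA=4 LLBbGGAa=8 LLBbGGaa=4 LLBbGgAA=8 LLBbGgAa=16 LLBbGgaa=8 LLBbggAA=4 LLBbggAa=8 LLBbggaa=4 LLbbGGAA=2 LLbbGGAa=4 LLbbGGaa=2 LLbbGgAA=4 LLbbGgAa=8 LLbbGgaa=4 LLbbggAA=2 LLbbggAa=4 LLbbggaa=2 LlBBGGAA=2 LlBBGGAa=4 LlBBGGaa=2 LlBBGgAA=4 LlBBGgAa=8 LlBBGgaa=4 LlBBggAA=2 LlBBggAa=4 LlBBggaa=2 LlBbGGAA=4 LlBbGGAa=8 LlBbGGaa=4 LlBbGgAA=8 LlBbGgAa=16 LlBbGgaa=8 LlBbggAA=4 LlBbggAa=8 LlBbggaa=4 LlbbGGAA=2 LlbbGGAa=4 LlbbGGaa=2 LlbbGgAA=4 LlbbGgAa=8 LlbbGgaa=4 LlbbggAA=2 LlbbggAa=4 Llbbggaa=2
LlBbGGAA hits 4/256; gcd=4; 4÷4/256÷4 = 1/64

P(LlBbGGAA) = 1/64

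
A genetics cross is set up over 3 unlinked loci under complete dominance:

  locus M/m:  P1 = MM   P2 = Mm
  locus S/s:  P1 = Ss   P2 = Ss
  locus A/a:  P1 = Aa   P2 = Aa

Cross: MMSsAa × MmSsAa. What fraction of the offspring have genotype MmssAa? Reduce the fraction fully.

MMSsAa gametes: MSA×2, MSa×2, MsA×2, Msa×2
MmSsAa gametes: MSA×1, MSa×1, MsA×1, Msa×1, mSA×1, mSa×1, msA×1, msa×1
MMSsAa×MmSsAa grid (8·8=64): MMSSAA=2 MMSSAa=4 MMSSaa=2 MMSsAA=4 MMSsAa=8 MMSsaa=4 MMssAA=2 MMssAa=4 MMssaa=2 MmSSAA=2 MmSSAa=4 MmSSaa=2 MmSsAA=4 MmSsAa=8 MmSsaa=4 MmssAA=2 MmssAa=4 Mmssaa=2
MmssAa hits 4/64; gcd=4; 4÷4/64÷4 = 1/16

P(MmssAa) = 1/16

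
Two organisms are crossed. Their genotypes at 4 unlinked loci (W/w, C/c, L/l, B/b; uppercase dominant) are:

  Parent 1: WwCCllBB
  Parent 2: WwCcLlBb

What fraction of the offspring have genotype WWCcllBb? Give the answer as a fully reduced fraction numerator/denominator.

WwCCllBB gametes: WClB×8, wClB×8
WwCcLlBb gametes: WCLB×1, WCLb×1, WClB×1, WClb×1, WcLB×1, WcLb×1, WclB×1, Wclb×1, wCLB×1, wCLb×1, wClB×1, wClb×1, wcLB×1, wcLb×1, wclB×1, wclb×1
WwCCllBB×WwCcLlBb grid (16·16=256): WWCCLlBB=8 WWCCLlBb=8 WWCCllBB=8 WWCCllBb=8 WWCcLlBB=8 WWCcLlBb=8 WWCcllBB=8 WWCcllBb=8 WwCCLlBB=16 WwCCLlBb=16 WwCCllBB=16 WwCCllBb=16 WwCcLlBB=16 WwCcLlBb=16 WwCcllBB=16 WwCcllBb=16 wwCCLlBB=8 wwCCLlBb=8 wwCCllBB=8 wwCCllBb=8 wwCcLlBB=8 wwCcLlBb=8 wwCcllBB=8 wwCcllBb=8
WWCcllBb hits 8/256; gcd=8; 8÷8/256÷8 = 1/32

P(WWCcllBb) = 1/32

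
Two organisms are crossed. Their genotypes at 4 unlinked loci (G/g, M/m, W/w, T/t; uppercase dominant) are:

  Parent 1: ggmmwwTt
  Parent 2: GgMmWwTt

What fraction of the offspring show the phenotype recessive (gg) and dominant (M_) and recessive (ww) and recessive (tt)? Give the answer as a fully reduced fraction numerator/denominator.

P(gg M_ ww tt) = 1/32

ggmmwwTt gametes: gmwT×8, gmwt×8
GgMmWwTt gametes: GMWT×1, GMWt×1, GMwT×1, GMwt×1, GmWT×1, GmWt×1, GmwT×1, Gmwt×1, gMWT×1, gMWt×1, gMwT×1, gMwt×1, gmWT×1, gmWt×1, gmwT×1, gmwt×1
ggmmwwTt×GgMmWwTt grid (16·16=256): GgMmWwTT=8 GgMmWwTt=16 GgMmWwtt=8 GgMmwwTT=8 GgMmwwTt=16 GgMmwwtt=8 GgmmWwTT=8 GgmmWwTt=16 GgmmWwtt=8 GgmmwwTT=8 GgmmwwTt=16 Ggmmwwtt=8 ggMmWwTT=8 ggMmWwTt=16 ggMmWwtt=8 ggMmwwTT=8 ggMmwwTt=16 ggMmwwtt=8 ggmmWwTT=8 ggmmWwTt=16 ggmmWwtt=8 ggmmwwTT=8 ggmmwwTt=16 ggmmwwtt=8
gg M_ ww tt hits 8/256; gcd=8; 8÷8/256÷8 = 1/32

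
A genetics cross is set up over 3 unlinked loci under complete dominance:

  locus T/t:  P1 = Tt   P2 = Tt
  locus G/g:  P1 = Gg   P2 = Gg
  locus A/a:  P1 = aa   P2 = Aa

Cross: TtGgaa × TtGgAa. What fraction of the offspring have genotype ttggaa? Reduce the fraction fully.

P(ttggaa) = 1/32

TtGgaa gametes: TGa×2, Tga×2, tGa×2, tga×2
TtGgAa gametes: TGA×1, TGa×1, TgA×1, Tga×1, tGA×1, tGa×1, tgA×1, tga×1
TtGgaa×TtGgAa grid (8·8=64): TTGGAa=2 TTGGaa=2 TTGgAa=4 TTGgaa=4 TTggAa=2 TTggaa=2 TtGGAa=4 TtGGaa=4 TtGgAa=8 TtGgaa=8 TtggAa=4 Ttggaa=4 ttGGAa=2 ttGGaa=2 ttGgAa=4 ttGgaa=4 ttggAa=2 ttggaa=2
ttggaa hits 2/64; gcd=2; 2÷2/64÷2 = 1/32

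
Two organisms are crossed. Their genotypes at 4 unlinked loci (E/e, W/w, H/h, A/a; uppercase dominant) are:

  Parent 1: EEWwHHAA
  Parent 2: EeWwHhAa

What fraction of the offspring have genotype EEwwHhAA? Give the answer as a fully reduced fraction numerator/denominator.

P(EEwwHhAA) = 1/32

EEWwHHAA gametes: EWHA×8, EwHA×8
EeWwHhAa gametes: EWHA×1, EWHa×1, EWhA×1, EWha×1, EwHA×1, EwHa×1, EwhA×1, Ewha×1, eWHA×1, eWHa×1, eWhA×1, eWha×1, ewHA×1, ewHa×1, ewhA×1, ewha×1
EEWwHHAA×EeWwHhAa grid (16·16=256): EEWWHHAA=8 EEWWHHAa=8 EEWWHhAA=8 EEWWHhAa=8 EEWwHHAA=16 EEWwHHAa=16 EEWwHhAA=16 EEWwHhAa=16 EEwwHHAA=8 EEwwHHAa=8 EEwwHhAA=8 EEwwHhAa=8 EeWWHHAA=8 EeWWHHAa=8 EeWWHhAA=8 EeWWHhAa=8 EeWwHHAA=16 EeWwHHAa=16 EeWwHhAA=16 EeWwHhAa=16 EewwHHAA=8 EewwHHAa=8 EewwHhAA=8 EewwHhAa=8
EEwwHhAA hits 8/256; gcd=8; 8÷8/256÷8 = 1/32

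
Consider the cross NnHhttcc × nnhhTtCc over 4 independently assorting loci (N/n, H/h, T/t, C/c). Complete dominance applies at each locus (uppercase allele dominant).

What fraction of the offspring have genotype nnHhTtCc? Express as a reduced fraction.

P(nnHhTtCc) = 1/16

NnHhttcc gametes: NHtc×4, Nhtc×4, nHtc×4, nhtc×4
nnhhTtCc gametes: nhTC×4, nhTc×4, nhtC×4, nhtc×4
NnHhttcc×nnhhTtCc grid (16·16=256): NnHhTtCc=16 NnHhTtcc=16 NnHhttCc=16 NnHhttcc=16 NnhhTtCc=16 NnhhTtcc=16 NnhhttCc=16 Nnhhttcc=16 nnHhTtCc=16 nnHhTtcc=16 nnHhttCc=16 nnHhttcc=16 nnhhTtCc=16 nnhhTtcc=16 nnhhttCc=16 nnhhttcc=16
nnHhTtCc hits 16/256; gcd=16; 16÷16/256÷16 = 1/16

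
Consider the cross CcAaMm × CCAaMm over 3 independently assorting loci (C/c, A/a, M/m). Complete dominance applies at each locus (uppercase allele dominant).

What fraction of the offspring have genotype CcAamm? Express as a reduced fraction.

P(CcAamm) = 1/16

CcAaMm gametes: CAM×1, CAm×1, CaM×1, Cam×1, cAM×1, cAm×1, caM×1, cam×1
CCAaMm gametes: CAM×2, CAm×2, CaM×2, Cam×2
CcAaMm×CCAaMm grid (8·8=64): CCAAMM=2 CCAAMm=4 CCAAmm=2 CCAaMM=4 CCAaMm=8 CCAamm=4 CCaaMM=2 CCaaMm=4 CCaamm=2 CcAAMM=2 CcAAMm=4 CcAAmm=2 CcAaMM=4 CcAaMm=8 CcAamm=4 CcaaMM=2 CcaaMm=4 Ccaamm=2
CcAamm hits 4/64; gcd=4; 4÷4/64÷4 = 1/16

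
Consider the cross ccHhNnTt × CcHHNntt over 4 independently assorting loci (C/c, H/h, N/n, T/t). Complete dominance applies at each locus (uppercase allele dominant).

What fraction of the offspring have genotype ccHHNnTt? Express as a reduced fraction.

P(ccHHNnTt) = 1/16

ccHhNnTt gametes: cHNT×2, cHNt×2, cHnT×2, cHnt×2, chNT×2, chNt×2, chnT×2, chnt×2
CcHHNntt gametes: CHNt×4, CHnt×4, cHNt×4, cHnt×4
ccHhNnTt×CcHHNntt grid (16·16=256): CcHHNNTt=8 CcHHNNtt=8 CcHHNnTt=16 CcHHNntt=16 CcHHnnTt=8 CcHHnntt=8 CcHhNNTt=8 CcHhNNtt=8 CcHhNnTt=16 CcHhNntt=16 CcHhnnTt=8 CcHhnntt=8 ccHHNNTt=8 ccHHNNtt=8 ccHHNnTt=16 ccHHNntt=16 ccHHnnTt=8 ccHHnntt=8 ccHhNNTt=8 ccHhNNtt=8 ccHhNnTt=16 ccHhNntt=16 ccHhnnTt=8 ccHhnntt=8
ccHHNnTt hits 16/256; gcd=16; 16÷16/256÷16 = 1/16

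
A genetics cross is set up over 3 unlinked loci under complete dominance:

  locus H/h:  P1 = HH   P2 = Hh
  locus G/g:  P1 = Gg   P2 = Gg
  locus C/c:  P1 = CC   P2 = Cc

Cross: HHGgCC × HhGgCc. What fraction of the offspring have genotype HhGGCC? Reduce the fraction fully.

HHGgCC gametes: HGC×4, HgC×4
HhGgCc gametes: HGC×1, HGc×1, HgC×1, Hgc×1, hGC×1, hGc×1, hgC×1, hgc×1
HHGgCC×HhGgCc grid (8·8=64): HHGGCC=4 HHGGCc=4 HHGgCC=8 HHGgCc=8 HHggCC=4 HHggCc=4 HhGGCC=4 HhGGCc=4 HhGgCC=8 HhGgCc=8 HhggCC=4 HhggCc=4
HhGGCC hits 4/64; gcd=4; 4÷4/64÷4 = 1/16

P(HhGGCC) = 1/16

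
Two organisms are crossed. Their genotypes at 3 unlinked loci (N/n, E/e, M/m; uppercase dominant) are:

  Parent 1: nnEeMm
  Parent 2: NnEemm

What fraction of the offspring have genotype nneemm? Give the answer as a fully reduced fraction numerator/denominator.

nnEeMm gametes: nEM×2, nEm×2, neM×2, nem×2
NnEemm gametes: NEm×2, Nem×2, nEm×2, nem×2
nnEeMm×NnEemm grid (8·8=64): NnEEMm=4 NnEEmm=4 NnEeMm=8 NnEemm=8 NneeMm=4 Nneemm=4 nnEEMm=4 nnEEmm=4 nnEeMm=8 nnEemm=8 nneeMm=4 nneemm=4
nneemm hits 4/64; gcd=4; 4÷4/64÷4 = 1/16

P(nneemm) = 1/16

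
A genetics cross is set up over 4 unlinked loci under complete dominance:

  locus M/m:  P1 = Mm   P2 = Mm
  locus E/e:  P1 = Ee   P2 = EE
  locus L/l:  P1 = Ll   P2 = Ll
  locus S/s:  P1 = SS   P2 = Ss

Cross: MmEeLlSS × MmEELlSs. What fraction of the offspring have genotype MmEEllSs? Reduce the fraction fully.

MmEeLlSS gametes: MELS×2, MElS×2, MeLS×2, MelS×2, mELS×2, mElS×2, meLS×2, melS×2
MmEELlSs gametes: MELS×2, MELs×2, MElS×2, MEls×2, mELS×2, mELs×2, mElS×2, mEls×2
MmEeLlSS×MmEELlSs grid (16·16=256): MMEELLSS=4 MMEELLSs=4 MMEELlSS=8 MMEELlSs=8 MMEEllSS=4 MMEEllSs=4 MMEeLLSS=4 MMEeLLSs=4 MMEeLlSS=8 MMEeLlSs=8 MMEellSS=4 MMEellSs=4 MmEELLSS=8 MmEELLSs=8 MmEELlSS=16 MmEELlSs=16 MmEEllSS=8 MmEEllSs=8 MmEeLLSS=8 MmEeLLSs=8 MmEeLlSS=16 MmEeLlSs=16 MmEellSS=8 MmEellSs=8 mmEELLSS=4 mmEELLSs=4 mmEELlSS=8 mmEELlSs=8 mmEEllSS=4 mmEEllSs=4 mmEeLLSS=4 mmEeLLSs=4 mmEeLlSS=8 mmEeLlSs=8 mmEellSS=4 mmEellSs=4
MmEEllSs hits 8/256; gcd=8; 8÷8/256÷8 = 1/32

P(MmEEllSs) = 1/32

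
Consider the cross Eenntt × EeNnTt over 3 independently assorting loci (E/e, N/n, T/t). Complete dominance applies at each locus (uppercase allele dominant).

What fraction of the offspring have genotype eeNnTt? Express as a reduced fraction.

P(eeNnTt) = 1/16

Eenntt gametes: Ent×4, ent×4
EeNnTt gametes: ENT×1, ENt×1, EnT×1, Ent×1, eNT×1, eNt×1, enT×1, ent×1
Eenntt×EeNnTt grid (8·8=64): EENnTt=4 EENntt=4 EEnnTt=4 EEnntt=4 EeNnTt=8 EeNntt=8 EennTt=8 Eenntt=8 eeNnTt=4 eeNntt=4 eennTt=4 eenntt=4
eeNnTt hits 4/64; gcd=4; 4÷4/64÷4 = 1/16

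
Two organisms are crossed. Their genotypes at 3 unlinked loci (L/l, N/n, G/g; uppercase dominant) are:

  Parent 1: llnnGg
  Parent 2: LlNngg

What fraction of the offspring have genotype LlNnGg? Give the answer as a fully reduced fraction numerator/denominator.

llnnGg gametes: lnG×4, lng×4
LlNngg gametes: LNg×2, Lng×2, lNg×2, lng×2
llnnGg×LlNngg grid (8·8=64): LlNnGg=8 LlNngg=8 LlnnGg=8 Llnngg=8 llNnGg=8 llNngg=8 llnnGg=8 llnngg=8
LlNnGg hits 8/64; gcd=8; 8÷8/64÷8 = 1/8

P(LlNnGg) = 1/8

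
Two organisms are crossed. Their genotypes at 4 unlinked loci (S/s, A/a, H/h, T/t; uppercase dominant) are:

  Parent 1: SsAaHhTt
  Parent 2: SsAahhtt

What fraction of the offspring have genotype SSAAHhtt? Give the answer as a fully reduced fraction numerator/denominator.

P(SSAAHhtt) = 1/64

SsAaHhTt gametes: SAHT×1, SAHt×1, SAhT×1, SAht×1, SaHT×1, SaHt×1, SahT×1, Saht×1, sAHT×1, sAHt×1, sAhT×1, sAht×1, saHT×1, saHt×1, sahT×1, saht×1
SsAahhtt gametes: SAht×4, Saht×4, sAht×4, saht×4
SsAaHhTt×SsAahhtt grid (16·16=256): SSAAHhTt=4 SSAAHhtt=4 SSAAhhTt=4 SSAAhhtt=4 SSAaHhTt=8 SSAaHhtt=8 SSAahhTt=8 SSAahhtt=8 SSaaHhTt=4 SSaaHhtt=4 SSaahhTt=4 SSaahhtt=4 SsAAHhTt=8 SsAAHhtt=8 SsAAhhTt=8 SsAAhhtt=8 SsAaHhTt=16 SsAaHhtt=16 SsAahhTt=16 SsAahhtt=16 SsaaHhTt=8 SsaaHhtt=8 SsaahhTt=8 Ssaahhtt=8 ssAAHhTt=4 ssAAHhtt=4 ssAAhhTt=4 ssAAhhtt=4 ssAaHhTt=8 ssAaHhtt=8 ssAahhTt=8 ssAahhtt=8 ssaaHhTt=4 ssaaHhtt=4 ssaahhTt=4 ssaahhtt=4
SSAAHhtt hits 4/256; gcd=4; 4÷4/256÷4 = 1/64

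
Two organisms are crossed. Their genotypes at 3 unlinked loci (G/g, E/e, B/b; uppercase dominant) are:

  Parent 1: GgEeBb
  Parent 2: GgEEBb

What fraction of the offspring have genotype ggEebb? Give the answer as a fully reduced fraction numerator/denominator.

P(ggEebb) = 1/32

GgEeBb gametes: GEB×1, GEb×1, GeB×1, Geb×1, gEB×1, gEb×1, geB×1, geb×1
GgEEBb gametes: GEB×2, GEb×2, gEB×2, gEb×2
GgEeBb×GgEEBb grid (8·8=64): GGEEBB=2 GGEEBb=4 GGEEbb=2 GGEeBB=2 GGEeBb=4 GGEebb=2 GgEEBB=4 GgEEBb=8 GgEEbb=4 GgEeBB=4 GgEeBb=8 GgEebb=4 ggEEBB=2 ggEEBb=4 ggEEbb=2 ggEeBB=2 ggEeBb=4 ggEebb=2
ggEebb hits 2/64; gcd=2; 2÷2/64÷2 = 1/32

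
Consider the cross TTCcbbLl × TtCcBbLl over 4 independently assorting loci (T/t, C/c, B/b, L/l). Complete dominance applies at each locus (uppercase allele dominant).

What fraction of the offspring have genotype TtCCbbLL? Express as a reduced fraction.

TTCcbbLl gametes: TCbL×4, TCbl×4, TcbL×4, Tcbl×4
TtCcBbLl gametes: TCBL×1, TCBl×1, TCbL×1, TCbl×1, TcBL×1, TcBl×1, TcbL×1, Tcbl×1, tCBL×1, tCBl×1, tCbL×1, tCbl×1, tcBL×1, tcBl×1, tcbL×1, tcbl×1
TTCcbbLl×TtCcBbLl grid (16·16=256): TTCCBbLL=4 TTCCBbLl=8 TTCCBbll=4 TTCCbbLL=4 TTCCbbLl=8 TTCCbbll=4 TTCcBbLL=8 TTCcBbLl=16 TTCcBbll=8 TTCcbbLL=8 TTCcbbLl=16 TTCcbbll=8 TTccBbLL=4 TTccBbLl=8 TTccBbll=4 TTccbbLL=4 TTccbbLl=8 TTccbbll=4 TtCCBbLL=4 TtCCBbLl=8 TtCCBbll=4 TtCCbbLL=4 TtCCbbLl=8 TtCCbbll=4 TtCcBbLL=8 TtCcBbLl=16 TtCcBbll=8 TtCcbbLL=8 TtCcbbLl=16 TtCcbbll=8 TtccBbLL=4 TtccBbLl=8 TtccBbll=4 TtccbbLL=4 TtccbbLl=8 Ttccbbll=4
TtCCbbLL hits 4/256; gcd=4; 4÷4/256÷4 = 1/64

P(TtCCbbLL) = 1/64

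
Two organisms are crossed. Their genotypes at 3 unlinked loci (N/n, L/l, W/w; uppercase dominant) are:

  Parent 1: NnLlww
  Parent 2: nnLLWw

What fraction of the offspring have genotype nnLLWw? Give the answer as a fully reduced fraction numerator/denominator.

NnLlww gametes: NLw×2, Nlw×2, nLw×2, nlw×2
nnLLWw gametes: nLW×4, nLw×4
NnLlww×nnLLWw grid (8·8=64): NnLLWw=8 NnLLww=8 NnLlWw=8 NnLlww=8 nnLLWw=8 nnLLww=8 nnLlWw=8 nnLlww=8
nnLLWw hits 8/64; gcd=8; 8÷8/64÷8 = 1/8

P(nnLLWw) = 1/8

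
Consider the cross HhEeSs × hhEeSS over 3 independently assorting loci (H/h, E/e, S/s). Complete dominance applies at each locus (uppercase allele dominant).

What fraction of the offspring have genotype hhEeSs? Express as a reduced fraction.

HhEeSs gametes: HES×1, HEs×1, HeS×1, Hes×1, hES×1, hEs×1, heS×1, hes×1
hhEeSS gametes: hES×4, heS×4
HhEeSs×hhEeSS grid (8·8=64): HhEESS=4 HhEESs=4 HhEeSS=8 HhEeSs=8 HheeSS=4 HheeSs=4 hhEESS=4 hhEESs=4 hhEeSS=8 hhEeSs=8 hheeSS=4 hheeSs=4
hhEeSs hits 8/64; gcd=8; 8÷8/64÷8 = 1/8

P(hhEeSs) = 1/8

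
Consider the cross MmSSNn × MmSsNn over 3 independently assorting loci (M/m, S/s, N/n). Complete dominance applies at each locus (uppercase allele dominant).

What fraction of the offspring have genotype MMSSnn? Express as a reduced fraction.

P(MMSSnn) = 1/32

MmSSNn gametes: MSN×2, MSn×2, mSN×2, mSn×2
MmSsNn gametes: MSN×1, MSn×1, MsN×1, Msn×1, mSN×1, mSn×1, msN×1, msn×1
MmSSNn×MmSsNn grid (8·8=64): MMSSNN=2 MMSSNn=4 MMSSnn=2 MMSsNN=2 MMSsNn=4 MMSsnn=2 MmSSNN=4 MmSSNn=8 MmSSnn=4 MmSsNN=4 MmSsNn=8 MmSsnn=4 mmSSNN=2 mmSSNn=4 mmSSnn=2 mmSsNN=2 mmSsNn=4 mmSsnn=2
MMSSnn hits 2/64; gcd=2; 2÷2/64÷2 = 1/32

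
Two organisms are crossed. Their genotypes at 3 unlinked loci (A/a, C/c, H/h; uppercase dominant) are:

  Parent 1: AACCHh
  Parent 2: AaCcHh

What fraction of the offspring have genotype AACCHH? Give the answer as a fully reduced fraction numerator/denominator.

AACCHh gametes: ACH×4, ACh×4
AaCcHh gametes: ACH×1, ACh×1, AcH×1, Ach×1, aCH×1, aCh×1, acH×1, ach×1
AACCHh×AaCcHh grid (8·8=64): AACCHH=4 AACCHh=8 AACChh=4 AACcHH=4 AACcHh=8 AACchh=4 AaCCHH=4 AaCCHh=8 AaCChh=4 AaCcHH=4 AaCcHh=8 AaCchh=4
AACCHH hits 4/64; gcd=4; 4÷4/64÷4 = 1/16

P(AACCHH) = 1/16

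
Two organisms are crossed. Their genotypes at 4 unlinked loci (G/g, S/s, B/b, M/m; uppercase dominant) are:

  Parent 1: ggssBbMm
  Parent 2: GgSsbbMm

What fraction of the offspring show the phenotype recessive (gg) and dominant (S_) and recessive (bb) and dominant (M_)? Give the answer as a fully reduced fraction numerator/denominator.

P(gg S_ bb M_) = 3/32

ggssBbMm gametes: gsBM×4, gsBm×4, gsbM×4, gsbm×4
GgSsbbMm gametes: GSbM×2, GSbm×2, GsbM×2, Gsbm×2, gSbM×2, gSbm×2, gsbM×2, gsbm×2
ggssBbMm×GgSsbbMm grid (16·16=256): GgSsBbMM=8 GgSsBbMm=16 GgSsBbmm=8 GgSsbbMM=8 GgSsbbMm=16 GgSsbbmm=8 GgssBbMM=8 GgssBbMm=16 GgssBbmm=8 GgssbbMM=8 GgssbbMm=16 Ggssbbmm=8 ggSsBbMM=8 ggSsBbMm=16 ggSsBbmm=8 ggSsbbMM=8 ggSsbbMm=16 ggSsbbmm=8 ggssBbMM=8 ggssBbMm=16 ggssBbmm=8 ggssbbMM=8 ggssbbMm=16 ggssbbmm=8
gg S_ bb M_ hits 24/256; gcd=8; 24÷8/256÷8 = 3/32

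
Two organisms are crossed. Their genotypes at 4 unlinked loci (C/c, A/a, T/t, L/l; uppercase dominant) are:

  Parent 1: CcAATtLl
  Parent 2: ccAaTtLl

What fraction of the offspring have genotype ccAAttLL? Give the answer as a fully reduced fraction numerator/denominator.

CcAATtLl gametes: CATL×2, CATl×2, CAtL×2, CAtl×2, cATL×2, cATl×2, cAtL×2, cAtl×2
ccAaTtLl gametes: cATL×2, cATl×2, cAtL×2, cAtl×2, caTL×2, caTl×2, catL×2, catl×2
CcAATtLl×ccAaTtLl grid (16·16=256): CcAATTLL=4 CcAATTLl=8 CcAATTll=4 CcAATtLL=8 CcAATtLl=16 CcAATtll=8 CcAAttLL=4 CcAAttLl=8 CcAAttll=4 CcAaTTLL=4 CcAaTTLl=8 CcAaTTll=4 CcAaTtLL=8 CcAaTtLl=16 CcAaTtll=8 CcAattLL=4 CcAattLl=8 CcAattll=4 ccAATTLL=4 ccAATTLl=8 ccAATTll=4 ccAATtLL=8 ccAATtLl=16 ccAATtll=8 ccAAttLL=4 ccAAttLl=8 ccAAttll=4 ccAaTTLL=4 ccAaTTLl=8 ccAaTTll=4 ccAaTtLL=8 ccAaTtLl=16 ccAaTtll=8 ccAattLL=4 ccAattLl=8 ccAattll=4
ccAAttLL hits 4/256; gcd=4; 4÷4/256÷4 = 1/64

P(ccAAttLL) = 1/64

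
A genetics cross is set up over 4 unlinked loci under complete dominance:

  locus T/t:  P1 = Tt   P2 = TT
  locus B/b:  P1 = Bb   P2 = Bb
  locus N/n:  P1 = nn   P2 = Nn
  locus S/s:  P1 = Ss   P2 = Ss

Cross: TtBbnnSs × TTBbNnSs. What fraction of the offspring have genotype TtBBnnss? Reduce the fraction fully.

TtBbnnSs gametes: TBnS×2, TBns×2, TbnS×2, Tbns×2, tBnS×2, tBns×2, tbnS×2, tbns×2
TTBbNnSs gametes: TBNS×2, TBNs×2, TBnS×2, TBns×2, TbNS×2, TbNs×2, TbnS×2, Tbns×2
TtBbnnSs×TTBbNnSs grid (16·16=256): TTBBNnSS=4 TTBBNnSs=8 TTBBNnss=4 TTBBnnSS=4 TTBBnnSs=8 TTBBnnss=4 TTBbNnSS=8 TTBbNnSs=16 TTBbNnss=8 TTBbnnSS=8 TTBbnnSs=16 TTBbnnss=8 TTbbNnSS=4 TTbbNnSs=8 TTbbNnss=4 TTbbnnSS=4 TTbbnnSs=8 TTbbnnss=4 TtBBNnSS=4 TtBBNnSs=8 TtBBNnss=4 TtBBnnSS=4 TtBBnnSs=8 TtBBnnss=4 TtBbNnSS=8 TtBbNnSs=16 TtBbNnss=8 TtBbnnSS=8 TtBbnnSs=16 TtBbnnss=8 TtbbNnSS=4 TtbbNnSs=8 TtbbNnss=4 TtbbnnSS=4 TtbbnnSs=8 Ttbbnnss=4
TtBBnnss hits 4/256; gcd=4; 4÷4/256÷4 = 1/64

P(TtBBnnss) = 1/64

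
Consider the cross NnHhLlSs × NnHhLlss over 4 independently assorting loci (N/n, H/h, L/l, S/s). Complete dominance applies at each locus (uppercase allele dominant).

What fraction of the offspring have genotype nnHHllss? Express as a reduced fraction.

NnHhLlSs gametes: NHLS×1, NHLs×1, NHlS×1, NHls×1, NhLS×1, NhLs×1, NhlS×1, Nhls×1, nHLS×1, nHLs×1, nHlS×1, nHls×1, nhLS×1, nhLs×1, nhlS×1, nhls×1
NnHhLlss gametes: NHLs×2, NHls×2, NhLs×2, Nhls×2, nHLs×2, nHls×2, nhLs×2, nhls×2
NnHhLlSs×NnHhLlss grid (16·16=256): NNHHLLSs=2 NNHHLLss=2 NNHHLlSs=4 NNHHLlss=4 NNHHllSs=2 NNHHllss=2 NNHhLLSs=4 NNHhLLss=4 NNHhLlSs=8 NNHhLlss=8 NNHhllSs=4 NNHhllss=4 NNhhLLSs=2 NNhhLLss=2 NNhhLlSs=4 NNhhLlss=4 NNhhllSs=2 NNhhllss=2 NnHHLLSs=4 NnHHLLss=4 NnHHLlSs=8 NnHHLlss=8 NnHHllSs=4 NnHHllss=4 NnHhLLSs=8 NnHhLLss=8 NnHhLlSs=16 NnHhLlss=16 NnHhllSs=8 NnHhllss=8 NnhhLLSs=4 NnhhLLss=4 NnhhLlSs=8 NnhhLlss=8 NnhhllSs=4 Nnhhllss=4 nnHHLLSs=2 nnHHLLss=2 nnHHLlSs=4 nnHHLlss=4 nnHHllSs=2 nnHHllss=2 nnHhLLSs=4 nnHhLLss=4 nnHhLlSs=8 nnHhLlss=8 nnHhllSs=4 nnHhllss=4 nnhhLLSs=2 nnhhLLss=2 nnhhLlSs=4 nnhhLlss=4 nnhhllSs=2 nnhhllss=2
nnHHllss hits 2/256; gcd=2; 2÷2/256÷2 = 1/128

P(nnHHllss) = 1/128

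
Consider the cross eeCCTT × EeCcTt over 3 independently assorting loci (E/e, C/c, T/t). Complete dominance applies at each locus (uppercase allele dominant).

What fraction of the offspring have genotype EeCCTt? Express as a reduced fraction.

P(EeCCTt) = 1/8

eeCCTT gametes: eCT×8
EeCcTt gametes: ECT×1, ECt×1, EcT×1, Ect×1, eCT×1, eCt×1, ecT×1, ect×1
eeCCTT×EeCcTt grid (8·8=64): EeCCTT=8 EeCCTt=8 EeCcTT=8 EeCcTt=8 eeCCTT=8 eeCCTt=8 eeCcTT=8 eeCcTt=8
EeCCTt hits 8/64; gcd=8; 8÷8/64÷8 = 1/8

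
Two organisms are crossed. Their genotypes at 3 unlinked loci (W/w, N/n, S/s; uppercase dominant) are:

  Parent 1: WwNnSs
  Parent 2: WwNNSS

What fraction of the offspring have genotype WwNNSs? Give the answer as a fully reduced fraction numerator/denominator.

WwNnSs gametes: WNS×1, WNs×1, WnS×1, Wns×1, wNS×1, wNs×1, wnS×1, wns×1
WwNNSS gametes: WNS×4, wNS×4
WwNnSs×WwNNSS grid (8·8=64): WWNNSS=4 WWNNSs=4 WWNnSS=4 WWNnSs=4 WwNNSS=8 WwNNSs=8 WwNnSS=8 WwNnSs=8 wwNNSS=4 wwNNSs=4 wwNnSS=4 wwNnSs=4
WwNNSs hits 8/64; gcd=8; 8÷8/64÷8 = 1/8

P(WwNNSs) = 1/8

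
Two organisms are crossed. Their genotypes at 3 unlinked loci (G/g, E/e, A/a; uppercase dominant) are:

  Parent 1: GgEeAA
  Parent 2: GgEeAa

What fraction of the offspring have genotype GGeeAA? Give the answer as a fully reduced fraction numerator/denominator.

GgEeAA gametes: GEA×2, GeA×2, gEA×2, geA×2
GgEeAa gametes: GEA×1, GEa×1, GeA×1, Gea×1, gEA×1, gEa×1, geA×1, gea×1
GgEeAA×GgEeAa grid (8·8=64): GGEEAA=2 GGEEAa=2 GGEeAA=4 GGEeAa=4 GGeeAA=2 GGeeAa=2 GgEEAA=4 GgEEAa=4 GgEeAA=8 GgEeAa=8 GgeeAA=4 GgeeAa=4 ggEEAA=2 ggEEAa=2 ggEeAA=4 ggEeAa=4 ggeeAA=2 ggeeAa=2
GGeeAA hits 2/64; gcd=2; 2÷2/64÷2 = 1/32

P(GGeeAA) = 1/32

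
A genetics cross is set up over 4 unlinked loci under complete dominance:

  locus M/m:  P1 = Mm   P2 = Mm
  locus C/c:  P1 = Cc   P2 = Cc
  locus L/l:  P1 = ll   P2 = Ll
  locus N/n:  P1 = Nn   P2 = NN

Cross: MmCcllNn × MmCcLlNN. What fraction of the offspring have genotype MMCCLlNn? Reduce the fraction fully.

MmCcllNn gametes: MClN×2, MCln×2, MclN×2, Mcln×2, mClN×2, mCln×2, mclN×2, mcln×2
MmCcLlNN gametes: MCLN×2, MClN×2, McLN×2, MclN×2, mCLN×2, mClN×2, mcLN×2, mclN×2
MmCcllNn×MmCcLlNN grid (16·16=256): MMCCLlNN=4 MMCCLlNn=4 MMCCllNN=4 MMCCllNn=4 MMCcLlNN=8 MMCcLlNn=8 MMCcllNN=8 MMCcllNn=8 MMccLlNN=4 MMccLlNn=4 MMccllNN=4 MMccllNn=4 MmCCLlNN=8 MmCCLlNn=8 MmCCllNN=8 MmCCllNn=8 MmCcLlNN=16 MmCcLlNn=16 MmCcllNN=16 MmCcllNn=16 MmccLlNN=8 MmccLlNn=8 MmccllNN=8 MmccllNn=8 mmCCLlNN=4 mmCCLlNn=4 mmCCllNN=4 mmCCllNn=4 mmCcLlNN=8 mmCcLlNn=8 mmCcllNN=8 mmCcllNn=8 mmccLlNN=4 mmccLlNn=4 mmccllNN=4 mmccllNn=4
MMCCLlNn hits 4/256; gcd=4; 4÷4/256÷4 = 1/64

P(MMCCLlNn) = 1/64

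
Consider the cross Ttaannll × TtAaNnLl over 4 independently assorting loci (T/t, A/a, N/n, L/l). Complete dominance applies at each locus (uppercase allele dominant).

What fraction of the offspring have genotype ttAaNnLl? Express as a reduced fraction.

Ttaannll gametes: Tanl×8, tanl×8
TtAaNnLl gametes: TANL×1, TANl×1, TAnL×1, TAnl×1, TaNL×1, TaNl×1, TanL×1, Tanl×1, tANL×1, tANl×1, tAnL×1, tAnl×1, taNL×1, taNl×1, tanL×1, tanl×1
Ttaannll×TtAaNnLl grid (16·16=256): TTAaNnLl=8 TTAaNnll=8 TTAannLl=8 TTAannll=8 TTaaNnLl=8 TTaaNnll=8 TTaannLl=8 TTaannll=8 TtAaNnLl=16 TtAaNnll=16 TtAannLl=16 TtAannll=16 TtaaNnLl=16 TtaaNnll=16 TtaannLl=16 Ttaannll=16 ttAaNnLl=8 ttAaNnll=8 ttAannLl=8 ttAannll=8 ttaaNnLl=8 ttaaNnll=8 ttaannLl=8 ttaannll=8
ttAaNnLl hits 8/256; gcd=8; 8÷8/256÷8 = 1/32

P(ttAaNnLl) = 1/32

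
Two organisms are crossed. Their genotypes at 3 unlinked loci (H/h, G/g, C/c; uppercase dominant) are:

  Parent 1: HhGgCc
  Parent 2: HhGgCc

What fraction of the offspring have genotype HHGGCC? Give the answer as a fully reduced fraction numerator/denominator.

P(HHGGCC) = 1/64

HhGgCc gametes: HGC×1, HGc×1, HgC×1, Hgc×1, hGC×1, hGc×1, hgC×1, hgc×1
HhGgCc gametes: HGC×1, HGc×1, HgC×1, Hgc×1, hGC×1, hGc×1, hgC×1, hgc×1
HhGgCc×HhGgCc grid (8·8=64): HHGGCC=1 HHGGCc=2 HHGGcc=1 HHGgCC=2 HHGgCc=4 HHGgcc=2 HHggCC=1 HHggCc=2 HHggcc=1 HhGGCC=2 HhGGCc=4 HhGGcc=2 HhGgCC=4 HhGgCc=8 HhGgcc=4 HhggCC=2 HhggCc=4 Hhggcc=2 hhGGCC=1 hhGGCc=2 hhGGcc=1 hhGgCC=2 hhGgCc=4 hhGgcc=2 hhggCC=1 hhggCc=2 hhggcc=1
HHGGCC hits 1/64; gcd=1; 1÷1/64÷1 = 1/64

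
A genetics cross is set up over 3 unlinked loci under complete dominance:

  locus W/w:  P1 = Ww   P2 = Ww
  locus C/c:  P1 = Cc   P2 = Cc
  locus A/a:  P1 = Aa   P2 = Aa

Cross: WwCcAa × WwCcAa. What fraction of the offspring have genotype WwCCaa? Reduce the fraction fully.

WwCcAa gametes: WCA×1, WCa×1, WcA×1, Wca×1, wCA×1, wCa×1, wcA×1, wca×1
WwCcAa gametes: WCA×1, WCa×1, WcA×1, Wca×1, wCA×1, wCa×1, wcA×1, wca×1
WwCcAa×WwCcAa grid (8·8=64): WWCCAA=1 WWCCAa=2 WWCCaa=1 WWCcAA=2 WWCcAa=4 WWCcaa=2 WWccAA=1 WWccAa=2 WWccaa=1 WwCCAA=2 WwCCAa=4 WwCCaa=2 WwCcAA=4 WwCcAa=8 WwCcaa=4 WwccAA=2 WwccAa=4 Wwccaa=2 wwCCAA=1 wwCCAa=2 wwCCaa=1 wwCcAA=2 wwCcAa=4 wwCcaa=2 wwccAA=1 wwccAa=2 wwccaa=1
WwCCaa hits 2/64; gcd=2; 2÷2/64÷2 = 1/32

P(WwCCaa) = 1/32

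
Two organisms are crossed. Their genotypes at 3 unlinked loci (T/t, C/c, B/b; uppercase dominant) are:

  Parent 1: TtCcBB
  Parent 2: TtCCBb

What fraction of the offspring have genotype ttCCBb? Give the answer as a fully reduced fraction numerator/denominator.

P(ttCCBb) = 1/16

TtCcBB gametes: TCB×2, TcB×2, tCB×2, tcB×2
TtCCBb gametes: TCB×2, TCb×2, tCB×2, tCb×2
TtCcBB×TtCCBb grid (8·8=64): TTCCBB=4 TTCCBb=4 TTCcBB=4 TTCcBb=4 TtCCBB=8 TtCCBb=8 TtCcBB=8 TtCcBb=8 ttCCBB=4 ttCCBb=4 ttCcBB=4 ttCcBb=4
ttCCBb hits 4/64; gcd=4; 4÷4/64÷4 = 1/16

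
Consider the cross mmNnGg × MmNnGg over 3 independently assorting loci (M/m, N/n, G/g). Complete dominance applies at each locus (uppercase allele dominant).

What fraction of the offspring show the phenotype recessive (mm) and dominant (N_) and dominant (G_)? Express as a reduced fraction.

P(mm N_ G_) = 9/32

mmNnGg gametes: mNG×2, mNg×2, mnG×2, mng×2
MmNnGg gametes: MNG×1, MNg×1, MnG×1, Mng×1, mNG×1, mNg×1, mnG×1, mng×1
mmNnGg×MmNnGg grid (8·8=64): MmNNGG=2 MmNNGg=4 MmNNgg=2 MmNnGG=4 MmNnGg=8 MmNngg=4 MmnnGG=2 MmnnGg=4 Mmnngg=2 mmNNGG=2 mmNNGg=4 mmNNgg=2 mmNnGG=4 mmNnGg=8 mmNngg=4 mmnnGG=2 mmnnGg=4 mmnngg=2
mm N_ G_ hits 18/64; gcd=2; 18÷2/64÷2 = 9/32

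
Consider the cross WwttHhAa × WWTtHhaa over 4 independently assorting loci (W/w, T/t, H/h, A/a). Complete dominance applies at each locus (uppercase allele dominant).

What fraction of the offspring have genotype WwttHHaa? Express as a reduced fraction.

P(WwttHHaa) = 1/32

WwttHhAa gametes: WtHA×2, WtHa×2, WthA×2, Wtha×2, wtHA×2, wtHa×2, wthA×2, wtha×2
WWTtHhaa gametes: WTHa×4, WTha×4, WtHa×4, Wtha×4
WwttHhAa×WWTtHhaa grid (16·16=256): WWTtHHAa=8 WWTtHHaa=8 WWTtHhAa=16 WWTtHhaa=16 WWTthhAa=8 WWTthhaa=8 WWttHHAa=8 WWttHHaa=8 WWttHhAa=16 WWttHhaa=16 WWtthhAa=8 WWtthhaa=8 WwTtHHAa=8 WwTtHHaa=8 WwTtHhAa=16 WwTtHhaa=16 WwTthhAa=8 WwTthhaa=8 WwttHHAa=8 WwttHHaa=8 WwttHhAa=16 WwttHhaa=16 WwtthhAa=8 Wwtthhaa=8
WwttHHaa hits 8/256; gcd=8; 8÷8/256÷8 = 1/32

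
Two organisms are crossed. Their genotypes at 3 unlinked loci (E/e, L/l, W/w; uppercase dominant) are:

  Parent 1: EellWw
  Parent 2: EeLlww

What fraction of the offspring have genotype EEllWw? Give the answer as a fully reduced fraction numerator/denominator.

P(EEllWw) = 1/16

EellWw gametes: ElW×2, Elw×2, elW×2, elw×2
EeLlww gametes: ELw×2, Elw×2, eLw×2, elw×2
EellWw×EeLlww grid (8·8=64): EELlWw=4 EELlww=4 EEllWw=4 EEllww=4 EeLlWw=8 EeLlww=8 EellWw=8 Eellww=8 eeLlWw=4 eeLlww=4 eellWw=4 eellww=4
EEllWw hits 4/64; gcd=4; 4÷4/64÷4 = 1/16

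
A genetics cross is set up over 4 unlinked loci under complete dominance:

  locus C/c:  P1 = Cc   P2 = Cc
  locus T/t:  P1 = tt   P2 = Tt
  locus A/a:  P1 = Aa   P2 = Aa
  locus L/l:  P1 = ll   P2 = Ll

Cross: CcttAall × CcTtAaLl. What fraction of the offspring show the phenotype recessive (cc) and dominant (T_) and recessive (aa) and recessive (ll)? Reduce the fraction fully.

P(cc T_ aa ll) = 1/64

CcttAall gametes: CtAl×4, Ctal×4, ctAl×4, ctal×4
CcTtAaLl gametes: CTAL×1, CTAl×1, CTaL×1, CTal×1, CtAL×1, CtAl×1, CtaL×1, Ctal×1, cTAL×1, cTAl×1, cTaL×1, cTal×1, ctAL×1, ctAl×1, ctaL×1, ctal×1
CcttAall×CcTtAaLl grid (16·16=256): CCTtAALl=4 CCTtAAll=4 CCTtAaLl=8 CCTtAall=8 CCTtaaLl=4 CCTtaall=4 CCttAALl=4 CCttAAll=4 CCttAaLl=8 CCttAall=8 CCttaaLl=4 CCttaall=4 CcTtAALl=8 CcTtAAll=8 CcTtAaLl=16 CcTtAall=16 CcTtaaLl=8 CcTtaall=8 CcttAALl=8 CcttAAll=8 CcttAaLl=16 CcttAall=16 CcttaaLl=8 Ccttaall=8 ccTtAALl=4 ccTtAAll=4 ccTtAaLl=8 ccTtAall=8 ccTtaaLl=4 ccTtaall=4 ccttAALl=4 ccttAAll=4 ccttAaLl=8 ccttAall=8 ccttaaLl=4 ccttaall=4
cc T_ aa ll hits 4/256; gcd=4; 4÷4/256÷4 = 1/64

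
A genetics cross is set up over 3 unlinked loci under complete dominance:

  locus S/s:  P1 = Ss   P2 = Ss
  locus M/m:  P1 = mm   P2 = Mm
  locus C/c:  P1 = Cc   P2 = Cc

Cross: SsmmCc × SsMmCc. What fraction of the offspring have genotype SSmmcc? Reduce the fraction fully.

SsmmCc gametes: SmC×2, Smc×2, smC×2, smc×2
SsMmCc gametes: SMC×1, SMc×1, SmC×1, Smc×1, sMC×1, sMc×1, smC×1, smc×1
SsmmCc×SsMmCc grid (8·8=64): SSMmCC=2 SSMmCc=4 SSMmcc=2 SSmmCC=2 SSmmCc=4 SSmmcc=2 SsMmCC=4 SsMmCc=8 SsMmcc=4 SsmmCC=4 SsmmCc=8 Ssmmcc=4 ssMmCC=2 ssMmCc=4 ssMmcc=2 ssmmCC=2 ssmmCc=4 ssmmcc=2
SSmmcc hits 2/64; gcd=2; 2÷2/64÷2 = 1/32

P(SSmmcc) = 1/32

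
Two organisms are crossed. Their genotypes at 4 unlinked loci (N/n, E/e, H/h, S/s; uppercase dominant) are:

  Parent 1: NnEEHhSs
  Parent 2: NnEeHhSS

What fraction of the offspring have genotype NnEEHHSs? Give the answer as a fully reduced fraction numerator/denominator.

NnEEHhSs gametes: NEHS×2, NEHs×2, NEhS×2, NEhs×2, nEHS×2, nEHs×2, nEhS×2, nEhs×2
NnEeHhSS gametes: NEHS×2, NEhS×2, NeHS×2, NehS×2, nEHS×2, nEhS×2, neHS×2, nehS×2
NnEEHhSs×NnEeHhSS grid (16·16=256): NNEEHHSS=4 NNEEHHSs=4 NNEEHhSS=8 NNEEHhSs=8 NNEEhhSS=4 NNEEhhSs=4 NNEeHHSS=4 NNEeHHSs=4 NNEeHhSS=8 NNEeHhSs=8 NNEehhSS=4 NNEehhSs=4 NnEEHHSS=8 NnEEHHSs=8 NnEEHhSS=16 NnEEHhSs=16 NnEEhhSS=8 NnEEhhSs=8 NnEeHHSS=8 NnEeHHSs=8 NnEeHhSS=16 NnEeHhSs=16 NnEehhSS=8 NnEehhSs=8 nnEEHHSS=4 nnEEHHSs=4 nnEEHhSS=8 nnEEHhSs=8 nnEEhhSS=4 nnEEhhSs=4 nnEeHHSS=4 nnEeHHSs=4 nnEeHhSS=8 nnEeHhSs=8 nnEehhSS=4 nnEehhSs=4
NnEEHHSs hits 8/256; gcd=8; 8÷8/256÷8 = 1/32

P(NnEEHHSs) = 1/32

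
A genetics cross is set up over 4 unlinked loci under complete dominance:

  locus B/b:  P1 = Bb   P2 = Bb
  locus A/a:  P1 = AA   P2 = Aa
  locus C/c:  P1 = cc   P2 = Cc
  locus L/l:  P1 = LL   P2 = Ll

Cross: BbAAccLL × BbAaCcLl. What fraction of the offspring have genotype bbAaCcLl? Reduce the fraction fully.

BbAAccLL gametes: BAcL×8, bAcL×8
BbAaCcLl gametes: BACL×1, BACl×1, BAcL×1, BAcl×1, BaCL×1, BaCl×1, BacL×1, Bacl×1, bACL×1, bACl×1, bAcL×1, bAcl×1, baCL×1, baCl×1, bacL×1, bacl×1
BbAAccLL×BbAaCcLl grid (16·16=256): BBAACcLL=8 BBAACcLl=8 BBAAccLL=8 BBAAccLl=8 BBAaCcLL=8 BBAaCcLl=8 BBAaccLL=8 BBAaccLl=8 BbAACcLL=16 BbAACcLl=16 BbAAccLL=16 BbAAccLl=16 BbAaCcLL=16 BbAaCcLl=16 BbAaccLL=16 BbAaccLl=16 bbAACcLL=8 bbAACcLl=8 bbAAccLL=8 bbAAccLl=8 bbAaCcLL=8 bbAaCcLl=8 bbAaccLL=8 bbAaccLl=8
bbAaCcLl hits 8/256; gcd=8; 8÷8/256÷8 = 1/32

P(bbAaCcLl) = 1/32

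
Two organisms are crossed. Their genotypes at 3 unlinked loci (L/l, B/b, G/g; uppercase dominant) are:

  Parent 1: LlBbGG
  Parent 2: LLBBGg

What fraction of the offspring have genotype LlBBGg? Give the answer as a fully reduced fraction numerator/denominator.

LlBbGG gametes: LBG×2, LbG×2, lBG×2, lbG×2
LLBBGg gametes: LBG×4, LBg×4
LlBbGG×LLBBGg grid (8·8=64): LLBBGG=8 LLBBGg=8 LLBbGG=8 LLBbGg=8 LlBBGG=8 LlBBGg=8 LlBbGG=8 LlBbGg=8
LlBBGg hits 8/64; gcd=8; 8÷8/64÷8 = 1/8

P(LlBBGg) = 1/8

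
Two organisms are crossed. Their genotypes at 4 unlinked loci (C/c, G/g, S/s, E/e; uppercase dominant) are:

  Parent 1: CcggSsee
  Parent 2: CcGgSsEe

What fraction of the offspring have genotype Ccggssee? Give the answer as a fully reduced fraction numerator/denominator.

CcggSsee gametes: CgSe×4, Cgse×4, cgSe×4, cgse×4
CcGgSsEe gametes: CGSE×1, CGSe×1, CGsE×1, CGse×1, CgSE×1, CgSe×1, CgsE×1, Cgse×1, cGSE×1, cGSe×1, cGsE×1, cGse×1, cgSE×1, cgSe×1, cgsE×1, cgse×1
CcggSsee×CcGgSsEe grid (16·16=256): CCGgSSEe=4 CCGgSSee=4 CCGgSsEe=8 CCGgSsee=8 CCGgssEe=4 CCGgssee=4 CCggSSEe=4 CCggSSee=4 CCggSsEe=8 CCggSsee=8 CCggssEe=4 CCggssee=4 CcGgSSEe=8 CcGgSSee=8 CcGgSsEe=16 CcGgSsee=16 CcGgssEe=8 CcGgssee=8 CcggSSEe=8 CcggSSee=8 CcggSsEe=16 CcggSsee=16 CcggssEe=8 Ccggssee=8 ccGgSSEe=4 ccGgSSee=4 ccGgSsEe=8 ccGgSsee=8 ccGgssEe=4 ccGgssee=4 ccggSSEe=4 ccggSSee=4 ccggSsEe=8 ccggSsee=8 ccggssEe=4 ccggssee=4
Ccggssee hits 8/256; gcd=8; 8÷8/256÷8 = 1/32

P(Ccggssee) = 1/32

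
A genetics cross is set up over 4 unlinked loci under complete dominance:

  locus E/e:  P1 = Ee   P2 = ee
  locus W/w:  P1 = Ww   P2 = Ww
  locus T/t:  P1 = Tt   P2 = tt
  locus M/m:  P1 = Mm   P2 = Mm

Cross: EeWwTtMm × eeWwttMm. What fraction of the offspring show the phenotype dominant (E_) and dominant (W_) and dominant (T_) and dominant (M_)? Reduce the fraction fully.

EeWwTtMm gametes: EWTM×1, EWTm×1, EWtM×1, EWtm×1, EwTM×1, EwTm×1, EwtM×1, Ewtm×1, eWTM×1, eWTm×1, eWtM×1, eWtm×1, ewTM×1, ewTm×1, ewtM×1, ewtm×1
eeWwttMm gametes: eWtM×4, eWtm×4, ewtM×4, ewtm×4
EeWwTtMm×eeWwttMm grid (16·16=256): EeWWTtMM=4 EeWWTtMm=8 EeWWTtmm=4 EeWWttMM=4 EeWWttMm=8 EeWWttmm=4 EeWwTtMM=8 EeWwTtMm=16 EeWwTtmm=8 EeWwttMM=8 EeWwttMm=16 EeWwttmm=8 EewwTtMM=4 EewwTtMm=8 EewwTtmm=4 EewwttMM=4 EewwttMm=8 Eewwttmm=4 eeWWTtMM=4 eeWWTtMm=8 eeWWTtmm=4 eeWWttMM=4 eeWWttMm=8 eeWWttmm=4 eeWwTtMM=8 eeWwTtMm=16 eeWwTtmm=8 eeWwttMM=8 eeWwttMm=16 eeWwttmm=8 eewwTtMM=4 eewwTtMm=8 eewwTtmm=4 eewwttMM=4 eewwttMm=8 eewwttmm=4
E_ W_ T_ M_ hits 36/256; gcd=4; 36÷4/256÷4 = 9/64

P(E_ W_ T_ M_) = 9/64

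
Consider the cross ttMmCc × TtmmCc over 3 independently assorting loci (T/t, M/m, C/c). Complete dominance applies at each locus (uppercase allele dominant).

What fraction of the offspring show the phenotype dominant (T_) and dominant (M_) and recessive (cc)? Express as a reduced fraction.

P(T_ M_ cc) = 1/16

ttMmCc gametes: tMC×2, tMc×2, tmC×2, tmc×2
TtmmCc gametes: TmC×2, Tmc×2, tmC×2, tmc×2
ttMmCc×TtmmCc grid (8·8=64): TtMmCC=4 TtMmCc=8 TtMmcc=4 TtmmCC=4 TtmmCc=8 Ttmmcc=4 ttMmCC=4 ttMmCc=8 ttMmcc=4 ttmmCC=4 ttmmCc=8 ttmmcc=4
T_ M_ cc hits 4/64; gcd=4; 4÷4/64÷4 = 1/16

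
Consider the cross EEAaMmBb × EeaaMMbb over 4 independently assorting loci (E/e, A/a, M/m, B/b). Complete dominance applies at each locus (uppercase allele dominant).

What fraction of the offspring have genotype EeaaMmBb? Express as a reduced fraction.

P(EeaaMmBb) = 1/16

EEAaMmBb gametes: EAMB×2, EAMb×2, EAmB×2, EAmb×2, EaMB×2, EaMb×2, EamB×2, Eamb×2
EeaaMMbb gametes: EaMb×8, eaMb×8
EEAaMmBb×EeaaMMbb grid (16·16=256): EEAaMMBb=16 EEAaMMbb=16 EEAaMmBb=16 EEAaMmbb=16 EEaaMMBb=16 EEaaMMbb=16 EEaaMmBb=16 EEaaMmbb=16 EeAaMMBb=16 EeAaMMbb=16 EeAaMmBb=16 EeAaMmbb=16 EeaaMMBb=16 EeaaMMbb=16 EeaaMmBb=16 EeaaMmbb=16
EeaaMmBb hits 16/256; gcd=16; 16÷16/256÷16 = 1/16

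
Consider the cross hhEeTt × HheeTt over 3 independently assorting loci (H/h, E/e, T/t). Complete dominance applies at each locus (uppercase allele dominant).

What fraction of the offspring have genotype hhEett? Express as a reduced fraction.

P(hhEett) = 1/16

hhEeTt gametes: hET×2, hEt×2, heT×2, het×2
HheeTt gametes: HeT×2, Het×2, heT×2, het×2
hhEeTt×HheeTt grid (8·8=64): HhEeTT=4 HhEeTt=8 HhEett=4 HheeTT=4 HheeTt=8 Hheett=4 hhEeTT=4 hhEeTt=8 hhEett=4 hheeTT=4 hheeTt=8 hheett=4
hhEett hits 4/64; gcd=4; 4÷4/64÷4 = 1/16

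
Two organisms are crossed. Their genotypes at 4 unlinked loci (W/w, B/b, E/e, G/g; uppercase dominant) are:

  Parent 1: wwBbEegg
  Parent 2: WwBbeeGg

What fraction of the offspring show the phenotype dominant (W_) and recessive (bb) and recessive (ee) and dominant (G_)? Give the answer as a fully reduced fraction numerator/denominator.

P(W_ bb ee G_) = 1/32

wwBbEegg gametes: wBEg×4, wBeg×4, wbEg×4, wbeg×4
WwBbeeGg gametes: WBeG×2, WBeg×2, WbeG×2, Wbeg×2, wBeG×2, wBeg×2, wbeG×2, wbeg×2
wwBbEegg×WwBbeeGg grid (16·16=256): WwBBEeGg=8 WwBBEegg=8 WwBBeeGg=8 WwBBeegg=8 WwBbEeGg=16 WwBbEegg=16 WwBbeeGg=16 WwBbeegg=16 WwbbEeGg=8 WwbbEegg=8 WwbbeeGg=8 Wwbbeegg=8 wwBBEeGg=8 wwBBEegg=8 wwBBeeGg=8 wwBBeegg=8 wwBbEeGg=16 wwBbEegg=16 wwBbeeGg=16 wwBbeegg=16 wwbbEeGg=8 wwbbEegg=8 wwbbeeGg=8 wwbbeegg=8
W_ bb ee G_ hits 8/256; gcd=8; 8÷8/256÷8 = 1/32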